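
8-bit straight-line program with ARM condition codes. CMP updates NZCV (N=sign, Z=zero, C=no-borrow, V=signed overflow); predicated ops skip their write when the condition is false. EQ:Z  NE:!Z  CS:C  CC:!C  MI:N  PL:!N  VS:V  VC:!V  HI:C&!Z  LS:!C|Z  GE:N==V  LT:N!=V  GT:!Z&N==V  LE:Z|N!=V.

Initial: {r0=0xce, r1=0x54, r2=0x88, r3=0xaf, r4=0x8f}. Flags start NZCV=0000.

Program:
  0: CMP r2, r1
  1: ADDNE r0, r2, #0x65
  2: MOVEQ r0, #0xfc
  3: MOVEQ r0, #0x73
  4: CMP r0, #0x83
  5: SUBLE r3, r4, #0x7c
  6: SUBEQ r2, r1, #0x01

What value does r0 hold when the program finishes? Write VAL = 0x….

[0] flags=0011 → (cmp)
[1] flags=0011 NE?T → r0=0xed
[2] flags=0011 EQ?F → skip
[3] flags=0011 EQ?F → skip
[4] flags=0010 → (cmp)
[5] flags=0010 LE?F → skip
[6] flags=0010 EQ?F → skip

VAL = 0xed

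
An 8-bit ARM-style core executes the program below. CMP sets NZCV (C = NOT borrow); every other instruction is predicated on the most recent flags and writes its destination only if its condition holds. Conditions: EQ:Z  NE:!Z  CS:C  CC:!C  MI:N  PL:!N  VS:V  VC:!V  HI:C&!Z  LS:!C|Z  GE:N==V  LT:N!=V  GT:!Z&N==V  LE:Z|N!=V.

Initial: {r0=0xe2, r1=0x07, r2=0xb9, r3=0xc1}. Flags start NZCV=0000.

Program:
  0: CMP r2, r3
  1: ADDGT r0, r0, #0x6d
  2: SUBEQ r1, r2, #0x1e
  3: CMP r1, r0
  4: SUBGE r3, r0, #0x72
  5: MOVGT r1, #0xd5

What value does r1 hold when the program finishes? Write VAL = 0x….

VAL = 0xd5

[0] flags=1000 → (cmp)
[1] flags=1000 GT?F → skip
[2] flags=1000 EQ?F → skip
[3] flags=0000 → (cmp)
[4] flags=0000 GE?T → r3=0x70
[5] flags=0000 GT?T → r1=0xd5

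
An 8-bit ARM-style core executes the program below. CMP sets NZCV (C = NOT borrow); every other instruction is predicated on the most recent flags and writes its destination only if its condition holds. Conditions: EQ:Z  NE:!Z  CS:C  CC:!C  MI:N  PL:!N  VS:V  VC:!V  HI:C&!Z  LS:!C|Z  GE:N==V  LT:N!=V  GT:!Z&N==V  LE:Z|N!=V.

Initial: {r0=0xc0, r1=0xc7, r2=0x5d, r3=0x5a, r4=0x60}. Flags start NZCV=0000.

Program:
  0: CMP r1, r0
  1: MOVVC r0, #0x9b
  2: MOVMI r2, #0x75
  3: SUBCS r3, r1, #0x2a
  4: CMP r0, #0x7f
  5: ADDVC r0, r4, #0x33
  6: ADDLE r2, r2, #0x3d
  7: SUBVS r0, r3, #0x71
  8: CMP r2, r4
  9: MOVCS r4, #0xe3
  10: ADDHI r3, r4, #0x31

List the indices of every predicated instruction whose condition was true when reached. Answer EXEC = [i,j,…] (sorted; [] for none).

EXEC = [1,3,6,7,9,10]

0: ✓ CMP  NZCV=0010
1: ✓ MOVVC  r0←0x9b
2: · MOVMI
3: ✓ SUBCS  r3←0x9d
4: ✓ CMP  NZCV=0011
5: · ADDVC
6: ✓ ADDLE  r2←0x9a
7: ✓ SUBVS  r0←0x2c
8: ✓ CMP  NZCV=0011
9: ✓ MOVCS  r4←0xe3
10: ✓ ADDHI  r3←0x14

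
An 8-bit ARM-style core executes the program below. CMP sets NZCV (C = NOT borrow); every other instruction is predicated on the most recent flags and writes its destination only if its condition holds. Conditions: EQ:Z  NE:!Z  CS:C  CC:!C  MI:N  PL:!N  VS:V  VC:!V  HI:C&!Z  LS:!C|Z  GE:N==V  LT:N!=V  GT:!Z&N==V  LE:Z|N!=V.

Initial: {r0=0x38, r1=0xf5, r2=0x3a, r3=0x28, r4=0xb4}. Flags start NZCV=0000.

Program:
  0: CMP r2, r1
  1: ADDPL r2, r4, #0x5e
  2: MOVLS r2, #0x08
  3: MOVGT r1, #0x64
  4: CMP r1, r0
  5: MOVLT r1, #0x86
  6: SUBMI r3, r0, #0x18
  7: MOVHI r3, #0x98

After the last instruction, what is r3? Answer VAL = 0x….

[0] flags=0000 → (cmp)
[1] flags=0000 PL?T → r2=0x12
[2] flags=0000 LS?T → r2=0x08
[3] flags=0000 GT?T → r1=0x64
[4] flags=0010 → (cmp)
[5] flags=0010 LT?F → skip
[6] flags=0010 MI?F → skip
[7] flags=0010 HI?T → r3=0x98

VAL = 0x98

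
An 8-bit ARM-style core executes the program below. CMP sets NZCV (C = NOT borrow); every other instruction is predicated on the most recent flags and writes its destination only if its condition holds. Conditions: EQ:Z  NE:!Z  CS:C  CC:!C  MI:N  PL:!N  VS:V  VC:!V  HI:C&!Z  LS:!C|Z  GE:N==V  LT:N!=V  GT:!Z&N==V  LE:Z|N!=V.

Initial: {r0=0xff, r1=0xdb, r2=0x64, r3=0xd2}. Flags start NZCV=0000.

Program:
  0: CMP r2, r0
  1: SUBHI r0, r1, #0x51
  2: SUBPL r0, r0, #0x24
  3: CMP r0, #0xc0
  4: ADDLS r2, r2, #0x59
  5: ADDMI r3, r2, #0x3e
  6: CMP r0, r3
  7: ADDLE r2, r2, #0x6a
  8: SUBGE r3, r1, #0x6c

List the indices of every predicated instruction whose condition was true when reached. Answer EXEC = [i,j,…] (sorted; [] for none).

EXEC = [2,8]

0: ✓ CMP  NZCV=0000
1: · SUBHI
2: ✓ SUBPL  r0←0xdb
3: ✓ CMP  NZCV=0010
4: · ADDLS
5: · ADDMI
6: ✓ CMP  NZCV=0010
7: · ADDLE
8: ✓ SUBGE  r3←0x6f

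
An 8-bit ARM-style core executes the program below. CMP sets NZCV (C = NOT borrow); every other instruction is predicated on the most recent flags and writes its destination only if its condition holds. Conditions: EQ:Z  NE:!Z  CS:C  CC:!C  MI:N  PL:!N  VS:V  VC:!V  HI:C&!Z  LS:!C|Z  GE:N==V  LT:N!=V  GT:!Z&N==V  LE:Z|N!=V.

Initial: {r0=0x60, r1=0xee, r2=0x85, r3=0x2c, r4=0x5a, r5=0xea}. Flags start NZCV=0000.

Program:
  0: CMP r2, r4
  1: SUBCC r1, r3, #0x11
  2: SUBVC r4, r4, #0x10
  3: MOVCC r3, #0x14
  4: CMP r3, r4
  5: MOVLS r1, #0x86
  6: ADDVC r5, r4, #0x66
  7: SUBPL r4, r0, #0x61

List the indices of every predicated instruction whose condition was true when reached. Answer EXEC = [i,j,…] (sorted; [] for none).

EXEC = [5,6]

0: ✓ CMP  NZCV=0011
1: · SUBCC
2: · SUBVC
3: · MOVCC
4: ✓ CMP  NZCV=1000
5: ✓ MOVLS  r1←0x86
6: ✓ ADDVC  r5←0xc0
7: · SUBPL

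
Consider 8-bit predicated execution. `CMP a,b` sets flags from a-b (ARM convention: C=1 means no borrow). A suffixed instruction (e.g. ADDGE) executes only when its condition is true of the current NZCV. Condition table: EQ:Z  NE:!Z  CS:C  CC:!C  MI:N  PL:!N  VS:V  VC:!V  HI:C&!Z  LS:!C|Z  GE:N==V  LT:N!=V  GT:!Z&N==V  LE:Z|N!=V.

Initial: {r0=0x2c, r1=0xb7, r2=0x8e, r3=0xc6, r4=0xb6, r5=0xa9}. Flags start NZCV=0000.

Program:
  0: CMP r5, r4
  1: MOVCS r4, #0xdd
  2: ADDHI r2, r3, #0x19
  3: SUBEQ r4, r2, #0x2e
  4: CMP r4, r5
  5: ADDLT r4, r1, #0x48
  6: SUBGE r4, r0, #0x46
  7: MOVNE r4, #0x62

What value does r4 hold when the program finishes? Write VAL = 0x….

[0] flags=1000 → (cmp)
[1] flags=1000 CS?F → skip
[2] flags=1000 HI?F → skip
[3] flags=1000 EQ?F → skip
[4] flags=0010 → (cmp)
[5] flags=0010 LT?F → skip
[6] flags=0010 GE?T → r4=0xe6
[7] flags=0010 NE?T → r4=0x62

VAL = 0x62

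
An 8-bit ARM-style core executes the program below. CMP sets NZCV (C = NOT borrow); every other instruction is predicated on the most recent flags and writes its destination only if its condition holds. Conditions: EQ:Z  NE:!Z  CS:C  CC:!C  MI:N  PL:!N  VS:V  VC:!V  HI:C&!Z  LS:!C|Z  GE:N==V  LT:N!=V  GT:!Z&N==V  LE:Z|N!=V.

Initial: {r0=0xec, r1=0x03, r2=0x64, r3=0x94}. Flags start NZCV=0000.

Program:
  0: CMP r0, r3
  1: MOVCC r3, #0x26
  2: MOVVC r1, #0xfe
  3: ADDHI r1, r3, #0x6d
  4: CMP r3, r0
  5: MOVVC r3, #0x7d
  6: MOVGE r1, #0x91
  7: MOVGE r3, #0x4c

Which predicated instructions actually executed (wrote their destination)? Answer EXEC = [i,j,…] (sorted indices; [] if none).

EXEC = [2,3,5]

[0] flags=0010 → (cmp)
[1] flags=0010 CC?F → skip
[2] flags=0010 VC?T → r1=0xfe
[3] flags=0010 HI?T → r1=0x01
[4] flags=1000 → (cmp)
[5] flags=1000 VC?T → r3=0x7d
[6] flags=1000 GE?F → skip
[7] flags=1000 GE?F → skip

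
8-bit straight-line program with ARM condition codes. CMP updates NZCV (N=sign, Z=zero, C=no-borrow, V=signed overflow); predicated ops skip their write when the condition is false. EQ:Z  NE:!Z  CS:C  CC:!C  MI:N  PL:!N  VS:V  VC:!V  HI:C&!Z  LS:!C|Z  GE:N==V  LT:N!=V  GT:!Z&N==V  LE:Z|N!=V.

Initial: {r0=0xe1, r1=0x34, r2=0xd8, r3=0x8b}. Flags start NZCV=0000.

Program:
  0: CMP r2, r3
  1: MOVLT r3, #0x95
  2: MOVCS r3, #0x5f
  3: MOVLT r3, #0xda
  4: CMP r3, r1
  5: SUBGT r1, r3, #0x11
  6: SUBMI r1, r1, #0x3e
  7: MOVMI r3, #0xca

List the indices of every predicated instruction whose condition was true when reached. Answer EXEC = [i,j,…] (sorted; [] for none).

EXEC = [2,5]

[0] flags=0010 → (cmp)
[1] flags=0010 LT?F → skip
[2] flags=0010 CS?T → r3=0x5f
[3] flags=0010 LT?F → skip
[4] flags=0010 → (cmp)
[5] flags=0010 GT?T → r1=0x4e
[6] flags=0010 MI?F → skip
[7] flags=0010 MI?F → skip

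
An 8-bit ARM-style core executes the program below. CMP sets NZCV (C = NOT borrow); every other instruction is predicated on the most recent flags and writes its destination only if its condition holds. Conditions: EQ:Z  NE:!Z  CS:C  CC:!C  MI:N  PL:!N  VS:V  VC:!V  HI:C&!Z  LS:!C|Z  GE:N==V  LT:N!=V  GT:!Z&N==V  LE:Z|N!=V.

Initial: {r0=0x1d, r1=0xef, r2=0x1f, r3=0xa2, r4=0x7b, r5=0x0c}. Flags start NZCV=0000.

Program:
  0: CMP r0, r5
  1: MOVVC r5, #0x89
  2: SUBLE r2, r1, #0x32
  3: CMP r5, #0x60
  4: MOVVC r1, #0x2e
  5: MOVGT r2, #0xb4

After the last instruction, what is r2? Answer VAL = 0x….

VAL = 0x1f

0: ✓ CMP  NZCV=0010
1: ✓ MOVVC  r5←0x89
2: · SUBLE
3: ✓ CMP  NZCV=0011
4: · MOVVC
5: · MOVGT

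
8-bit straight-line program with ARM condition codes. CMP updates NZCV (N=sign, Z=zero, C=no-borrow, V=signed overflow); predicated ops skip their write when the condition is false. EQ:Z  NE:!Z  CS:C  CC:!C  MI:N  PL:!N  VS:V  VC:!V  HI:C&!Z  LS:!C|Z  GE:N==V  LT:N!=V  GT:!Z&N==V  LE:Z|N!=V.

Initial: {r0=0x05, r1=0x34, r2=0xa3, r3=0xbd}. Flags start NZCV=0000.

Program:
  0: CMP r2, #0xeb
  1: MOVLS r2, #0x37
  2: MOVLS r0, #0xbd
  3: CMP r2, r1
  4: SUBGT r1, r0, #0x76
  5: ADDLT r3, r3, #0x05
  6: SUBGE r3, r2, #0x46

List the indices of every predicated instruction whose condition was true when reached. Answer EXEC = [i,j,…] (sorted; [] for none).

EXEC = [1,2,4,6]

[0] flags=1000 → (cmp)
[1] flags=1000 LS?T → r2=0x37
[2] flags=1000 LS?T → r0=0xbd
[3] flags=0010 → (cmp)
[4] flags=0010 GT?T → r1=0x47
[5] flags=0010 LT?F → skip
[6] flags=0010 GE?T → r3=0xf1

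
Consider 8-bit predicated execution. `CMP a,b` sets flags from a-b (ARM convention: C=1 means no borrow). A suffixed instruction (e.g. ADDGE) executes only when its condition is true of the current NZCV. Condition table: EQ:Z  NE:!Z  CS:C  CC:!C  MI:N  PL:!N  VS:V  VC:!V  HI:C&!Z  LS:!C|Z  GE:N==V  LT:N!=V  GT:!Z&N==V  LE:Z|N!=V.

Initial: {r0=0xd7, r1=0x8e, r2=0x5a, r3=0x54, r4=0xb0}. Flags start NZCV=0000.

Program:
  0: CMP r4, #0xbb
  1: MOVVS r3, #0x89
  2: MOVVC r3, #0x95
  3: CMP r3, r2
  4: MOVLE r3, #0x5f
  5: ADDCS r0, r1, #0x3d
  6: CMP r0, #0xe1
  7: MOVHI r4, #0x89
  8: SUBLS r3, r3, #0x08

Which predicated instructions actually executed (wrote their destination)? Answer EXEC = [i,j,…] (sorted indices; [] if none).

0: ✓ CMP  NZCV=1000
1: · MOVVS
2: ✓ MOVVC  r3←0x95
3: ✓ CMP  NZCV=0011
4: ✓ MOVLE  r3←0x5f
5: ✓ ADDCS  r0←0xcb
6: ✓ CMP  NZCV=1000
7: · MOVHI
8: ✓ SUBLS  r3←0x57

EXEC = [2,4,5,8]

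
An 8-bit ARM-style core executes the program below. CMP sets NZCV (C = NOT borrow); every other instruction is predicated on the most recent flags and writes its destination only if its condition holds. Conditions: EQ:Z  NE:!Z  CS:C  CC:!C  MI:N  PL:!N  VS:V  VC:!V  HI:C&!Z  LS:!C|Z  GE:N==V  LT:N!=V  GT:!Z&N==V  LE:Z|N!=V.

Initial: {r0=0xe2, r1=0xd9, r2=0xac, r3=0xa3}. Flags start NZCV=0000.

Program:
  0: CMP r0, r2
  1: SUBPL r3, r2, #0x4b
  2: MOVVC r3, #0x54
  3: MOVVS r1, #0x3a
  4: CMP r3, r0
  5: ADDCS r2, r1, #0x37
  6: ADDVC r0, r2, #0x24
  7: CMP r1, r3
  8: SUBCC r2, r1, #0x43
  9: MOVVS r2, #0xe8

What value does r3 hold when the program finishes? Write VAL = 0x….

0: ✓ CMP  NZCV=0010
1: ✓ SUBPL  r3←0x61
2: ✓ MOVVC  r3←0x54
3: · MOVVS
4: ✓ CMP  NZCV=0000
5: · ADDCS
6: ✓ ADDVC  r0←0xd0
7: ✓ CMP  NZCV=1010
8: · SUBCC
9: · MOVVS

VAL = 0x54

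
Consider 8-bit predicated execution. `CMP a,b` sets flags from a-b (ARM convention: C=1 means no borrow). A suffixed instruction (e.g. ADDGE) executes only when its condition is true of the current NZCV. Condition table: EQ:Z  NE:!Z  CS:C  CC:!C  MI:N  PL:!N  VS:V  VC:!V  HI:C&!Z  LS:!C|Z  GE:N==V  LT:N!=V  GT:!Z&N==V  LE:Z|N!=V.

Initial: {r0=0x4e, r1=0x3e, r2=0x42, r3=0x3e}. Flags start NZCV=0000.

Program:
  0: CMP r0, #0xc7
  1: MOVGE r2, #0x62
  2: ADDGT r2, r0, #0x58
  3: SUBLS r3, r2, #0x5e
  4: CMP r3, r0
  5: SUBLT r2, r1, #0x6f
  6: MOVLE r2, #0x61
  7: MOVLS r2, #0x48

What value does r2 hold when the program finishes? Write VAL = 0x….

0: ✓ CMP  NZCV=1001
1: ✓ MOVGE  r2←0x62
2: ✓ ADDGT  r2←0xa6
3: ✓ SUBLS  r3←0x48
4: ✓ CMP  NZCV=1000
5: ✓ SUBLT  r2←0xcf
6: ✓ MOVLE  r2←0x61
7: ✓ MOVLS  r2←0x48

VAL = 0x48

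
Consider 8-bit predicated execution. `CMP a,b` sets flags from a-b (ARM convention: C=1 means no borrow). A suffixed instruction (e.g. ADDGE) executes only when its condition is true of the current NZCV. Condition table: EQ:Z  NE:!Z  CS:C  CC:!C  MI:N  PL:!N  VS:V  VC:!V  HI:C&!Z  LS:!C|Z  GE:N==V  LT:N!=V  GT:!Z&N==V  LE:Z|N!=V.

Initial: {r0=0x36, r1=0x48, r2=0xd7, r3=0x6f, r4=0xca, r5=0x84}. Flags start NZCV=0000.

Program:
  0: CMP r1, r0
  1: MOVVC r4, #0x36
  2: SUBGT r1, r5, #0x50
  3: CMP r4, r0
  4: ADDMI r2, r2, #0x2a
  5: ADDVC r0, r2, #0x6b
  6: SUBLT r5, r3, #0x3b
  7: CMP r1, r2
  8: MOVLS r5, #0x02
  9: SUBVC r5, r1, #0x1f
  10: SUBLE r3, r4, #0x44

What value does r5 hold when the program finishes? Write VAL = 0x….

[0] flags=0010 → (cmp)
[1] flags=0010 VC?T → r4=0x36
[2] flags=0010 GT?T → r1=0x34
[3] flags=0110 → (cmp)
[4] flags=0110 MI?F → skip
[5] flags=0110 VC?T → r0=0x42
[6] flags=0110 LT?F → skip
[7] flags=0000 → (cmp)
[8] flags=0000 LS?T → r5=0x02
[9] flags=0000 VC?T → r5=0x15
[10] flags=0000 LE?F → skip

VAL = 0x15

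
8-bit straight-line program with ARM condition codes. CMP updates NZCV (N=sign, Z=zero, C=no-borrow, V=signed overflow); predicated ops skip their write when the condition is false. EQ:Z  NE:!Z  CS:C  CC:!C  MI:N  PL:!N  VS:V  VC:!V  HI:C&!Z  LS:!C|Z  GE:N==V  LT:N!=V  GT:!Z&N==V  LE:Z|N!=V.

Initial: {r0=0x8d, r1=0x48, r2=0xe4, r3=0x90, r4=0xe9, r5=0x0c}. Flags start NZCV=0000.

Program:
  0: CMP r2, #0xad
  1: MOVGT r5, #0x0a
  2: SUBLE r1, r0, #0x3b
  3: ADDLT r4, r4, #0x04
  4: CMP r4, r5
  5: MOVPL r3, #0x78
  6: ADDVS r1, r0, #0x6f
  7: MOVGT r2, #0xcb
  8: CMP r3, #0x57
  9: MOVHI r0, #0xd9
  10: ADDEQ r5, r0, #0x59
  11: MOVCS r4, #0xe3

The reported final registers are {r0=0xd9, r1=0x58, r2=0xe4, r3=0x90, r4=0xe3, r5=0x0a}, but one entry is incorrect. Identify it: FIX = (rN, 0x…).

FIX = (r1, 0x48)

0: ✓ CMP  NZCV=0010
1: ✓ MOVGT  r5←0x0a
2: · SUBLE
3: · ADDLT
4: ✓ CMP  NZCV=1010
5: · MOVPL
6: · ADDVS
7: · MOVGT
8: ✓ CMP  NZCV=0011
9: ✓ MOVHI  r0←0xd9
10: · ADDEQ
11: ✓ MOVCS  r4←0xe3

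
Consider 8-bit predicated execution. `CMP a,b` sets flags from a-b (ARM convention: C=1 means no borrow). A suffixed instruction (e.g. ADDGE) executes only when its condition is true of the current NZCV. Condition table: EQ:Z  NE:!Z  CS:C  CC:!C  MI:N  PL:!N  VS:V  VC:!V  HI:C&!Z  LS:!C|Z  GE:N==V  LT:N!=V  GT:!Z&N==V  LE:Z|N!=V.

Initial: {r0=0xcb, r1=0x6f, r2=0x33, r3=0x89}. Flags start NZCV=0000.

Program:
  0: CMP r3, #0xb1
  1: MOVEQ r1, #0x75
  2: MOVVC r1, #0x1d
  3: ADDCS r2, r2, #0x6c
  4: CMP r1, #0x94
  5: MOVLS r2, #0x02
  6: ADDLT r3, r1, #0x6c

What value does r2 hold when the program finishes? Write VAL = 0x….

0: ✓ CMP  NZCV=1000
1: · MOVEQ
2: ✓ MOVVC  r1←0x1d
3: · ADDCS
4: ✓ CMP  NZCV=1001
5: ✓ MOVLS  r2←0x02
6: · ADDLT

VAL = 0x02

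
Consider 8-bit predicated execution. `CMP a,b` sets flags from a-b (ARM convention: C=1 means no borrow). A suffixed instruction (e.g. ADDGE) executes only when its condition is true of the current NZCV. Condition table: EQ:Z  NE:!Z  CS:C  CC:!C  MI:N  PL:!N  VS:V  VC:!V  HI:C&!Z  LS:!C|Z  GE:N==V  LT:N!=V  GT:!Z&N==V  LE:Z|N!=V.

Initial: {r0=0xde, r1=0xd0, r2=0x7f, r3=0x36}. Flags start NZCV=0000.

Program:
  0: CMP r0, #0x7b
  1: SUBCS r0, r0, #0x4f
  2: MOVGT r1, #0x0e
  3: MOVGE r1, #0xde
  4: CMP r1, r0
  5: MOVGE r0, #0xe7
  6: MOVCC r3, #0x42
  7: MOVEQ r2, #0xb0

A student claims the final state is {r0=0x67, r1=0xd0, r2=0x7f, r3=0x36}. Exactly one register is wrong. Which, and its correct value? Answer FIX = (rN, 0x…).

0: ✓ CMP  NZCV=0011
1: ✓ SUBCS  r0←0x8f
2: · MOVGT
3: · MOVGE
4: ✓ CMP  NZCV=0010
5: ✓ MOVGE  r0←0xe7
6: · MOVCC
7: · MOVEQ

FIX = (r0, 0xe7)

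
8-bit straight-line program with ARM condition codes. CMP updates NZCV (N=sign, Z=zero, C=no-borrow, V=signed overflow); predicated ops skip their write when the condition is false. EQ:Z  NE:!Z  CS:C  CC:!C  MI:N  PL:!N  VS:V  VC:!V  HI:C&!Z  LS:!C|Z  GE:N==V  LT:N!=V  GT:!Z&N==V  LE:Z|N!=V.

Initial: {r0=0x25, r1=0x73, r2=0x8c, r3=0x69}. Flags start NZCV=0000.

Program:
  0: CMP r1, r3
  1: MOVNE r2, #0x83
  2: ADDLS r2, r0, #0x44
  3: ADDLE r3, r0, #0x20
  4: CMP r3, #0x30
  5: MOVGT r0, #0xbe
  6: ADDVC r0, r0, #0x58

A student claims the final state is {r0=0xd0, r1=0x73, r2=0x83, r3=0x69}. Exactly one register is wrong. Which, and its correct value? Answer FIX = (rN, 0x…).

FIX = (r0, 0x16)

0: ✓ CMP  NZCV=0010
1: ✓ MOVNE  r2←0x83
2: · ADDLS
3: · ADDLE
4: ✓ CMP  NZCV=0010
5: ✓ MOVGT  r0←0xbe
6: ✓ ADDVC  r0←0x16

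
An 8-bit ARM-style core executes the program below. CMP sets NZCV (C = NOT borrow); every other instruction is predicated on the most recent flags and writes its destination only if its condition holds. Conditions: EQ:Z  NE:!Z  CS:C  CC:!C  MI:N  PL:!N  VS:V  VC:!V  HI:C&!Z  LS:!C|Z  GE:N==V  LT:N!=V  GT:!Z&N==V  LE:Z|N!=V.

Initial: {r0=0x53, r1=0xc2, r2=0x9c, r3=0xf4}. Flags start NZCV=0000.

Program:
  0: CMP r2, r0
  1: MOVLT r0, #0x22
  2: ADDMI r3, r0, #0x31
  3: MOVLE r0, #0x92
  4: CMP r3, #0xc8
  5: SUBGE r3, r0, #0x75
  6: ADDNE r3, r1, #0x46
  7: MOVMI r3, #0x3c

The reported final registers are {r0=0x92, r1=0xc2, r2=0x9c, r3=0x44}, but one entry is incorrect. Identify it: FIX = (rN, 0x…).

[0] flags=0011 → (cmp)
[1] flags=0011 LT?T → r0=0x22
[2] flags=0011 MI?F → skip
[3] flags=0011 LE?T → r0=0x92
[4] flags=0010 → (cmp)
[5] flags=0010 GE?T → r3=0x1d
[6] flags=0010 NE?T → r3=0x08
[7] flags=0010 MI?F → skip

FIX = (r3, 0x08)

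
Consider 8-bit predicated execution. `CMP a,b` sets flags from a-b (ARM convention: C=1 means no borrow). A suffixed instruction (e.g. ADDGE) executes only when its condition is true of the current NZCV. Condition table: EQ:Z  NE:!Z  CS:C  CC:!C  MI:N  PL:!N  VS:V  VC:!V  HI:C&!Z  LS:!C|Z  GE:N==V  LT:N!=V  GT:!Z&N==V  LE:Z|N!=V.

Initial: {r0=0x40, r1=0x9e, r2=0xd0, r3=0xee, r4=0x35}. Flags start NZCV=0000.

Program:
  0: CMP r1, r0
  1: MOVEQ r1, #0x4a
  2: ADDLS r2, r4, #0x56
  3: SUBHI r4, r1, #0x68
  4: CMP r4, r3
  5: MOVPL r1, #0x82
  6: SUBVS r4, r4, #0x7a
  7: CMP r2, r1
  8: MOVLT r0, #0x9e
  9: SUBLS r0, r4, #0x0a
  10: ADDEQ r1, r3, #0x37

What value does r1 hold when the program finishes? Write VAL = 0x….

0: ✓ CMP  NZCV=0011
1: · MOVEQ
2: · ADDLS
3: ✓ SUBHI  r4←0x36
4: ✓ CMP  NZCV=0000
5: ✓ MOVPL  r1←0x82
6: · SUBVS
7: ✓ CMP  NZCV=0010
8: · MOVLT
9: · SUBLS
10: · ADDEQ

VAL = 0x82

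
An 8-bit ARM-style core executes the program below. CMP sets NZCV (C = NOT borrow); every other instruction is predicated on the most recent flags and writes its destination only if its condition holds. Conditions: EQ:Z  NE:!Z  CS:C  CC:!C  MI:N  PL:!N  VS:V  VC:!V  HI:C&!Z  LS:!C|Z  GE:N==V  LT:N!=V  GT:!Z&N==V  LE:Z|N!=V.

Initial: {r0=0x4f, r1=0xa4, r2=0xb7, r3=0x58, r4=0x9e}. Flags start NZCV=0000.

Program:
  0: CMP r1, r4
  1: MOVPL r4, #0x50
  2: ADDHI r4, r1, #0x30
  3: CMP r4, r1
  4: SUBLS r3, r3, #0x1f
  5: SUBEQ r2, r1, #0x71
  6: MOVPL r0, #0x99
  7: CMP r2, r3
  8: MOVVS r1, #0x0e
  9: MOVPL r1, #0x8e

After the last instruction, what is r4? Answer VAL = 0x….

VAL = 0xd4

[0] flags=0010 → (cmp)
[1] flags=0010 PL?T → r4=0x50
[2] flags=0010 HI?T → r4=0xd4
[3] flags=0010 → (cmp)
[4] flags=0010 LS?F → skip
[5] flags=0010 EQ?F → skip
[6] flags=0010 PL?T → r0=0x99
[7] flags=0011 → (cmp)
[8] flags=0011 VS?T → r1=0x0e
[9] flags=0011 PL?T → r1=0x8e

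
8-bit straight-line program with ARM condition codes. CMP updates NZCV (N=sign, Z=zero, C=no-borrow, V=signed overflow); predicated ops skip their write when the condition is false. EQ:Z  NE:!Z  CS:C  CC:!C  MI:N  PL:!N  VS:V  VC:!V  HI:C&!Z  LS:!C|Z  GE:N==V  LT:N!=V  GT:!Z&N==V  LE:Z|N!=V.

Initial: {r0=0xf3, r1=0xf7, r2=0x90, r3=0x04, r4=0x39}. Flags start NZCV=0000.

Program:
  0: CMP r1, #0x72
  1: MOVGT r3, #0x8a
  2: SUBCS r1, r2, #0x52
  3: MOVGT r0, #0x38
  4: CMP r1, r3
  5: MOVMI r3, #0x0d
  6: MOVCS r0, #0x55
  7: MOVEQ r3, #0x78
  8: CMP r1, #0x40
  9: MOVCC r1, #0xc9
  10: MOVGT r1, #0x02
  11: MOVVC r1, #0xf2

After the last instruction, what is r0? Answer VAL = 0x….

[0] flags=1010 → (cmp)
[1] flags=1010 GT?F → skip
[2] flags=1010 CS?T → r1=0x3e
[3] flags=1010 GT?F → skip
[4] flags=0010 → (cmp)
[5] flags=0010 MI?F → skip
[6] flags=0010 CS?T → r0=0x55
[7] flags=0010 EQ?F → skip
[8] flags=1000 → (cmp)
[9] flags=1000 CC?T → r1=0xc9
[10] flags=1000 GT?F → skip
[11] flags=1000 VC?T → r1=0xf2

VAL = 0x55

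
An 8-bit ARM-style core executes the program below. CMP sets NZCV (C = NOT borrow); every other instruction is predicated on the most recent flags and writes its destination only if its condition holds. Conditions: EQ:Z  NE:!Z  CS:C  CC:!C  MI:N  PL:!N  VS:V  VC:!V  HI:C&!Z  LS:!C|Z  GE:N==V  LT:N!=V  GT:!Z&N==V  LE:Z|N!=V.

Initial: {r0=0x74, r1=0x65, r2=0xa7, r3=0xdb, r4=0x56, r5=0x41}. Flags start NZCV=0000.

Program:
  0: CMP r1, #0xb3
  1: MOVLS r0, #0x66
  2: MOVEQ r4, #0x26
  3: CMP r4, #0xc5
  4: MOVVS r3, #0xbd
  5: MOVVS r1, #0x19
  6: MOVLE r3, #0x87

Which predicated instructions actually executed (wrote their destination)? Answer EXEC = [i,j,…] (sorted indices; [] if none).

[0] flags=1001 → (cmp)
[1] flags=1001 LS?T → r0=0x66
[2] flags=1001 EQ?F → skip
[3] flags=1001 → (cmp)
[4] flags=1001 VS?T → r3=0xbd
[5] flags=1001 VS?T → r1=0x19
[6] flags=1001 LE?F → skip

EXEC = [1,4,5]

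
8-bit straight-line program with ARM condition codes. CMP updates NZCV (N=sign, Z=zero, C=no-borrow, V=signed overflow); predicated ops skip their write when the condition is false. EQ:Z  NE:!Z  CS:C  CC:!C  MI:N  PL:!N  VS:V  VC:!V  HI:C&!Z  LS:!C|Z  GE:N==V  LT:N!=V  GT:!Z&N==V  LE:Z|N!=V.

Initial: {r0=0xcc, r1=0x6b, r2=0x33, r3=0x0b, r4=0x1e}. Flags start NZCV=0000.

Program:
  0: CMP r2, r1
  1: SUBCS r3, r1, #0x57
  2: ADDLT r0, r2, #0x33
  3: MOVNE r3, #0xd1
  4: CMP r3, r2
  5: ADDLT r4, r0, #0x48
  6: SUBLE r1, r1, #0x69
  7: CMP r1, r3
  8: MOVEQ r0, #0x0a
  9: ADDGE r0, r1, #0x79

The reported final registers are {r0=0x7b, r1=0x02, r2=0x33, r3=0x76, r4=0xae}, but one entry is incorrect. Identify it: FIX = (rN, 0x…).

0: ✓ CMP  NZCV=1000
1: · SUBCS
2: ✓ ADDLT  r0←0x66
3: ✓ MOVNE  r3←0xd1
4: ✓ CMP  NZCV=1010
5: ✓ ADDLT  r4←0xae
6: ✓ SUBLE  r1←0x02
7: ✓ CMP  NZCV=0000
8: · MOVEQ
9: ✓ ADDGE  r0←0x7b

FIX = (r3, 0xd1)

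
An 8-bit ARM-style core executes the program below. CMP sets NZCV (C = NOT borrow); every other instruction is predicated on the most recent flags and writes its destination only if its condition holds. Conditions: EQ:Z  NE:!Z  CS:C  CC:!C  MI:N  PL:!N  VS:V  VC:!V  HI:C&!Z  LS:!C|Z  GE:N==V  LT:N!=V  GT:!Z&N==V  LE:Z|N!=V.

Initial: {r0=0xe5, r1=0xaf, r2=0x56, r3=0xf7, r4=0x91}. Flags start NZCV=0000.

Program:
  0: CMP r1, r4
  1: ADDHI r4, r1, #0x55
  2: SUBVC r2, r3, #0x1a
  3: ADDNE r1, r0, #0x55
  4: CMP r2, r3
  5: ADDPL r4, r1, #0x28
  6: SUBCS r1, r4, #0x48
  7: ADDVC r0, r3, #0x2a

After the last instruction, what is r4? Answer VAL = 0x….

VAL = 0x04

0: ✓ CMP  NZCV=0010
1: ✓ ADDHI  r4←0x04
2: ✓ SUBVC  r2←0xdd
3: ✓ ADDNE  r1←0x3a
4: ✓ CMP  NZCV=1000
5: · ADDPL
6: · SUBCS
7: ✓ ADDVC  r0←0x21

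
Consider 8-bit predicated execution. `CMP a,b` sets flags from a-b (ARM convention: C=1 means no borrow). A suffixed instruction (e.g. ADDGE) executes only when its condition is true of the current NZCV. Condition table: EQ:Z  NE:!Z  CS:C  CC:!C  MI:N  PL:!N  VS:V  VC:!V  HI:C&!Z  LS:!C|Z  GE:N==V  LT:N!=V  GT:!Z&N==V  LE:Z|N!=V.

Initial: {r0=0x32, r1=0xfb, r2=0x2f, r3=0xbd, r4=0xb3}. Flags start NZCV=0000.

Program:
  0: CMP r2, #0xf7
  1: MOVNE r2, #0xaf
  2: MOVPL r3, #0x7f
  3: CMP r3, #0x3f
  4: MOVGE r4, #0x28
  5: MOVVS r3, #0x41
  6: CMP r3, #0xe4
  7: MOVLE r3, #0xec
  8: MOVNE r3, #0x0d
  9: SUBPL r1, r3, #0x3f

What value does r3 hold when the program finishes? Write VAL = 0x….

VAL = 0x0d

[0] flags=0000 → (cmp)
[1] flags=0000 NE?T → r2=0xaf
[2] flags=0000 PL?T → r3=0x7f
[3] flags=0010 → (cmp)
[4] flags=0010 GE?T → r4=0x28
[5] flags=0010 VS?F → skip
[6] flags=1001 → (cmp)
[7] flags=1001 LE?F → skip
[8] flags=1001 NE?T → r3=0x0d
[9] flags=1001 PL?F → skip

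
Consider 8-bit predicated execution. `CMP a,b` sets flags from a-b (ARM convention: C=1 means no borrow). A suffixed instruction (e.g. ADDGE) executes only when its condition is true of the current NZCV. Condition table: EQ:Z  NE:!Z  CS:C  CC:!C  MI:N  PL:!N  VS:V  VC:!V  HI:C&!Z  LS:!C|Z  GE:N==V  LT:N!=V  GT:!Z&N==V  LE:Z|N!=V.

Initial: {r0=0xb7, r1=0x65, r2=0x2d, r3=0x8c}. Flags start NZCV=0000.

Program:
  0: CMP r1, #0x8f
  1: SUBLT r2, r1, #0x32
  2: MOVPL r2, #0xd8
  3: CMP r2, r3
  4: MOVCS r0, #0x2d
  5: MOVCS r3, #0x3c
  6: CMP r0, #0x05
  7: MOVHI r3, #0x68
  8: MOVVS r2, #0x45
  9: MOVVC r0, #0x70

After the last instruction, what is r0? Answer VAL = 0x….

0: ✓ CMP  NZCV=1001
1: · SUBLT
2: · MOVPL
3: ✓ CMP  NZCV=1001
4: · MOVCS
5: · MOVCS
6: ✓ CMP  NZCV=1010
7: ✓ MOVHI  r3←0x68
8: · MOVVS
9: ✓ MOVVC  r0←0x70

VAL = 0x70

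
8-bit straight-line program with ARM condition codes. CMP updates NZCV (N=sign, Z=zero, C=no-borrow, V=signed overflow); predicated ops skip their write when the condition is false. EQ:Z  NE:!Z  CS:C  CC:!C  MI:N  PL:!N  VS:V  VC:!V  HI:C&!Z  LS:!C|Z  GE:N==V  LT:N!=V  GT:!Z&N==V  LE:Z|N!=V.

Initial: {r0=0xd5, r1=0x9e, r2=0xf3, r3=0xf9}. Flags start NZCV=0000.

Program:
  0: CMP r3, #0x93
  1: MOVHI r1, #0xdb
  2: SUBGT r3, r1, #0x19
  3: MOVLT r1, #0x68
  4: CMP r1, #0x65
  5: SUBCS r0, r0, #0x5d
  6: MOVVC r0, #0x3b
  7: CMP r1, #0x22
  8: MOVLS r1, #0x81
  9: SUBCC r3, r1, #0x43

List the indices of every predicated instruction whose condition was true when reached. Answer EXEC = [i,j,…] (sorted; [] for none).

0: ✓ CMP  NZCV=0010
1: ✓ MOVHI  r1←0xdb
2: ✓ SUBGT  r3←0xc2
3: · MOVLT
4: ✓ CMP  NZCV=0011
5: ✓ SUBCS  r0←0x78
6: · MOVVC
7: ✓ CMP  NZCV=1010
8: · MOVLS
9: · SUBCC

EXEC = [1,2,5]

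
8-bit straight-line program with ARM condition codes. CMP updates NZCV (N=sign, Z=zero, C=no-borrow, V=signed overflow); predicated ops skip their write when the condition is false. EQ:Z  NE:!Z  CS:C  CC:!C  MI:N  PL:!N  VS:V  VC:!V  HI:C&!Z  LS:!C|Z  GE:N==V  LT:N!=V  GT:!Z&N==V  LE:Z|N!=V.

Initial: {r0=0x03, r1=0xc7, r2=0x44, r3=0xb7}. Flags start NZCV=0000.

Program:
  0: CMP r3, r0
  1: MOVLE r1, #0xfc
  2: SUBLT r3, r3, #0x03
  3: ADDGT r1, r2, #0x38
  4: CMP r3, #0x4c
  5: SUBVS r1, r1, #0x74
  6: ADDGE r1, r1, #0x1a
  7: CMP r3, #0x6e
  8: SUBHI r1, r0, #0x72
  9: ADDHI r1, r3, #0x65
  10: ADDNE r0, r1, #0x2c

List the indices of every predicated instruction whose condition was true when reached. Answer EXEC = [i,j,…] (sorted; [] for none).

[0] flags=1010 → (cmp)
[1] flags=1010 LE?T → r1=0xfc
[2] flags=1010 LT?T → r3=0xb4
[3] flags=1010 GT?F → skip
[4] flags=0011 → (cmp)
[5] flags=0011 VS?T → r1=0x88
[6] flags=0011 GE?F → skip
[7] flags=0011 → (cmp)
[8] flags=0011 HI?T → r1=0x91
[9] flags=0011 HI?T → r1=0x19
[10] flags=0011 NE?T → r0=0x45

EXEC = [1,2,5,8,9,10]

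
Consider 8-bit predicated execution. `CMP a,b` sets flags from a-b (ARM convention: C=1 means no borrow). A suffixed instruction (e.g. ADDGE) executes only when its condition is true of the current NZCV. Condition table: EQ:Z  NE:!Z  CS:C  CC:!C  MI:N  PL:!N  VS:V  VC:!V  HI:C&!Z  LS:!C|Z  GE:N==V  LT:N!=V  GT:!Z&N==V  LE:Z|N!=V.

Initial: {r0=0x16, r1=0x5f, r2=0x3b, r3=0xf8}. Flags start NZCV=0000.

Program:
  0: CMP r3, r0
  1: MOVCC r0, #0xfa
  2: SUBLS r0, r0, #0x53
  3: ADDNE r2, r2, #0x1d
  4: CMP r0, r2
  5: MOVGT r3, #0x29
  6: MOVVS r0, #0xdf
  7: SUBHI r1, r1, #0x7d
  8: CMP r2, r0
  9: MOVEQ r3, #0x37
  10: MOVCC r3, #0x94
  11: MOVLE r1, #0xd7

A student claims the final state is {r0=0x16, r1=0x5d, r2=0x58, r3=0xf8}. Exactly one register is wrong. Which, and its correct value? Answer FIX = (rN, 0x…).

FIX = (r1, 0x5f)

[0] flags=1010 → (cmp)
[1] flags=1010 CC?F → skip
[2] flags=1010 LS?F → skip
[3] flags=1010 NE?T → r2=0x58
[4] flags=1000 → (cmp)
[5] flags=1000 GT?F → skip
[6] flags=1000 VS?F → skip
[7] flags=1000 HI?F → skip
[8] flags=0010 → (cmp)
[9] flags=0010 EQ?F → skip
[10] flags=0010 CC?F → skip
[11] flags=0010 LE?F → skip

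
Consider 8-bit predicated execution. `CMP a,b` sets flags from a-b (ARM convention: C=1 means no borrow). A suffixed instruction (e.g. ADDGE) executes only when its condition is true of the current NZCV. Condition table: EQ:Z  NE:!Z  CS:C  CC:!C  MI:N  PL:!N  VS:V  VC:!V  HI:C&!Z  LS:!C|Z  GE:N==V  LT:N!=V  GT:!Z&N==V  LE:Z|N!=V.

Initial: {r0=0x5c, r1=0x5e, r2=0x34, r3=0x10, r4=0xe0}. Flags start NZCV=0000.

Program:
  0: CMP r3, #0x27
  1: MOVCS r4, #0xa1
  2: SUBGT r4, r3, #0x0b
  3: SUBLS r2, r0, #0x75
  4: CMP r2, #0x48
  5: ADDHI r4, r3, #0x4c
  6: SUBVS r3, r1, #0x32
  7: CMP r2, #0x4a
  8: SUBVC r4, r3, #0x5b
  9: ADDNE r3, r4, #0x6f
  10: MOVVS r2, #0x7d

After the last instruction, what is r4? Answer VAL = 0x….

[0] flags=1000 → (cmp)
[1] flags=1000 CS?F → skip
[2] flags=1000 GT?F → skip
[3] flags=1000 LS?T → r2=0xe7
[4] flags=1010 → (cmp)
[5] flags=1010 HI?T → r4=0x5c
[6] flags=1010 VS?F → skip
[7] flags=1010 → (cmp)
[8] flags=1010 VC?T → r4=0xb5
[9] flags=1010 NE?T → r3=0x24
[10] flags=1010 VS?F → skip

VAL = 0xb5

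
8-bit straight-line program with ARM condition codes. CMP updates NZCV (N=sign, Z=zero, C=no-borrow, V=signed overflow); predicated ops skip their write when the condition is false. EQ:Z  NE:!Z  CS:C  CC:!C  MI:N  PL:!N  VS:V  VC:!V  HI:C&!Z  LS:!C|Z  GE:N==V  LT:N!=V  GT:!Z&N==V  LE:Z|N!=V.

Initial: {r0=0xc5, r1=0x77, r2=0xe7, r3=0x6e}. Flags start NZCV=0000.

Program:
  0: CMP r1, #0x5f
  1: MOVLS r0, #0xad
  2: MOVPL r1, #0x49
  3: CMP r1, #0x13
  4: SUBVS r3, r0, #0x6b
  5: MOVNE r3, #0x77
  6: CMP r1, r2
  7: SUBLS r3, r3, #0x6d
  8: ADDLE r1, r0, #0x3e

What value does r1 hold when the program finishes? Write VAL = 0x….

[0] flags=0010 → (cmp)
[1] flags=0010 LS?F → skip
[2] flags=0010 PL?T → r1=0x49
[3] flags=0010 → (cmp)
[4] flags=0010 VS?F → skip
[5] flags=0010 NE?T → r3=0x77
[6] flags=0000 → (cmp)
[7] flags=0000 LS?T → r3=0x0a
[8] flags=0000 LE?F → skip

VAL = 0x49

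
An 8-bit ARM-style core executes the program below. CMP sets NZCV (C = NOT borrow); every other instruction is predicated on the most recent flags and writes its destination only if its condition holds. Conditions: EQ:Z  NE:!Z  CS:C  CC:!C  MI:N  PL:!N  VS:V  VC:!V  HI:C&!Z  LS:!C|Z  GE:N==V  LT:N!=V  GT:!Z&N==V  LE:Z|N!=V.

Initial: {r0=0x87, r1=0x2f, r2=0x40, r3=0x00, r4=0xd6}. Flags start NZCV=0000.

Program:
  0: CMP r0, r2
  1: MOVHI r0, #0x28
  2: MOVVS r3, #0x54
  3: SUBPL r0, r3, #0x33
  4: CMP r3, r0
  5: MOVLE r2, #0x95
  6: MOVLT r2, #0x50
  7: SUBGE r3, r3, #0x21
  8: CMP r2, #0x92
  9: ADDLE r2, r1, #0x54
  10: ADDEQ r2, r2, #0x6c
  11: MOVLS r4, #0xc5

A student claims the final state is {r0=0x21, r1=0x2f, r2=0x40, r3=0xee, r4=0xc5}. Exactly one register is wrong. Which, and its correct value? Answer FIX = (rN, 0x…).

FIX = (r3, 0x33)

[0] flags=0011 → (cmp)
[1] flags=0011 HI?T → r0=0x28
[2] flags=0011 VS?T → r3=0x54
[3] flags=0011 PL?T → r0=0x21
[4] flags=0010 → (cmp)
[5] flags=0010 LE?F → skip
[6] flags=0010 LT?F → skip
[7] flags=0010 GE?T → r3=0x33
[8] flags=1001 → (cmp)
[9] flags=1001 LE?F → skip
[10] flags=1001 EQ?F → skip
[11] flags=1001 LS?T → r4=0xc5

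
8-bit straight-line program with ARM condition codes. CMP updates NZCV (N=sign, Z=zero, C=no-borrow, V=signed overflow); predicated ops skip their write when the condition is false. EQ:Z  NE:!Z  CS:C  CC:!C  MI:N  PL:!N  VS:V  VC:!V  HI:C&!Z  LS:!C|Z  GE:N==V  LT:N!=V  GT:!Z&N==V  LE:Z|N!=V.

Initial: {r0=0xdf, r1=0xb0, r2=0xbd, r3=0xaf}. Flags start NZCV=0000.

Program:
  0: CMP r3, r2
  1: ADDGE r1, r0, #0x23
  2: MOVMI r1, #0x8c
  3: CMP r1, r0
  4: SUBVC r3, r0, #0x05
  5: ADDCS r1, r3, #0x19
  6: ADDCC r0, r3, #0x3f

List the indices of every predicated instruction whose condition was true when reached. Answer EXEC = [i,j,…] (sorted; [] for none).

EXEC = [2,4,6]

0: ✓ CMP  NZCV=1000
1: · ADDGE
2: ✓ MOVMI  r1←0x8c
3: ✓ CMP  NZCV=1000
4: ✓ SUBVC  r3←0xda
5: · ADDCS
6: ✓ ADDCC  r0←0x19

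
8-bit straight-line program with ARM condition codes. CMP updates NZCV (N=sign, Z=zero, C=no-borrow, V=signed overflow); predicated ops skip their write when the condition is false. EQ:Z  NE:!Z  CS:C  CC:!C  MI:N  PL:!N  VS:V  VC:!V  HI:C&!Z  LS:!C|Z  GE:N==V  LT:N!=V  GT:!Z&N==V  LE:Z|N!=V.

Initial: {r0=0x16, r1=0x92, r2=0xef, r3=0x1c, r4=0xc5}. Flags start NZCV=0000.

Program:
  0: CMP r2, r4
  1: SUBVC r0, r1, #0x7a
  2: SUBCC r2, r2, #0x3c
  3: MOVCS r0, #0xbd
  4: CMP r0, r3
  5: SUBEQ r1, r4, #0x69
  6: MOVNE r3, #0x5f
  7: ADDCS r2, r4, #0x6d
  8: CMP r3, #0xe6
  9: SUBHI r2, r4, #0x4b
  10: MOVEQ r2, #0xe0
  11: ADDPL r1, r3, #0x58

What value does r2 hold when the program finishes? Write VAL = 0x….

0: ✓ CMP  NZCV=0010
1: ✓ SUBVC  r0←0x18
2: · SUBCC
3: ✓ MOVCS  r0←0xbd
4: ✓ CMP  NZCV=1010
5: · SUBEQ
6: ✓ MOVNE  r3←0x5f
7: ✓ ADDCS  r2←0x32
8: ✓ CMP  NZCV=0000
9: · SUBHI
10: · MOVEQ
11: ✓ ADDPL  r1←0xb7

VAL = 0x32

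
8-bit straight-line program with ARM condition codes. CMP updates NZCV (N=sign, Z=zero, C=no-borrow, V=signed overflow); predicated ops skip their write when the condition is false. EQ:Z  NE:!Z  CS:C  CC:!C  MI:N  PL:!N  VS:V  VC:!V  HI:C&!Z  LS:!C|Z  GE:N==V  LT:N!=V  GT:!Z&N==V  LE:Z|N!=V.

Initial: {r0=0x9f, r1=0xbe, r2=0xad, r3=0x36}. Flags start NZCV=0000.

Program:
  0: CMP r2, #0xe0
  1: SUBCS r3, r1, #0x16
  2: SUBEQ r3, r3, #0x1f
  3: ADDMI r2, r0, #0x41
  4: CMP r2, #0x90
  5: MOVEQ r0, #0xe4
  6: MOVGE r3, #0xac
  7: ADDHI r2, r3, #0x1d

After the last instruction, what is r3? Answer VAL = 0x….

VAL = 0xac

0: ✓ CMP  NZCV=1000
1: · SUBCS
2: · SUBEQ
3: ✓ ADDMI  r2←0xe0
4: ✓ CMP  NZCV=0010
5: · MOVEQ
6: ✓ MOVGE  r3←0xac
7: ✓ ADDHI  r2←0xc9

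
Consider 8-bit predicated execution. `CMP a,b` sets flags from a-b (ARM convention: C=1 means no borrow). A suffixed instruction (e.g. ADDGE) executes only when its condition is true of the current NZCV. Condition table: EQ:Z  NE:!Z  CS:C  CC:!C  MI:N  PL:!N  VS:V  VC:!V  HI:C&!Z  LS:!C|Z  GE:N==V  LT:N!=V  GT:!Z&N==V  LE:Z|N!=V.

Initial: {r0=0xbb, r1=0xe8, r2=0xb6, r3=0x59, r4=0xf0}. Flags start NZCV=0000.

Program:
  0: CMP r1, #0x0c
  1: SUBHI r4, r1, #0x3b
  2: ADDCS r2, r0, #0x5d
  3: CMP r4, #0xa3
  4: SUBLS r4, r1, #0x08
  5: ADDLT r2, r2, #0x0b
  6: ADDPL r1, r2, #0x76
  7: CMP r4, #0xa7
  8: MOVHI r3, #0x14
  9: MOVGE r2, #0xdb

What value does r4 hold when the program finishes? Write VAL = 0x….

VAL = 0xad

0: ✓ CMP  NZCV=1010
1: ✓ SUBHI  r4←0xad
2: ✓ ADDCS  r2←0x18
3: ✓ CMP  NZCV=0010
4: · SUBLS
5: · ADDLT
6: ✓ ADDPL  r1←0x8e
7: ✓ CMP  NZCV=0010
8: ✓ MOVHI  r3←0x14
9: ✓ MOVGE  r2←0xdb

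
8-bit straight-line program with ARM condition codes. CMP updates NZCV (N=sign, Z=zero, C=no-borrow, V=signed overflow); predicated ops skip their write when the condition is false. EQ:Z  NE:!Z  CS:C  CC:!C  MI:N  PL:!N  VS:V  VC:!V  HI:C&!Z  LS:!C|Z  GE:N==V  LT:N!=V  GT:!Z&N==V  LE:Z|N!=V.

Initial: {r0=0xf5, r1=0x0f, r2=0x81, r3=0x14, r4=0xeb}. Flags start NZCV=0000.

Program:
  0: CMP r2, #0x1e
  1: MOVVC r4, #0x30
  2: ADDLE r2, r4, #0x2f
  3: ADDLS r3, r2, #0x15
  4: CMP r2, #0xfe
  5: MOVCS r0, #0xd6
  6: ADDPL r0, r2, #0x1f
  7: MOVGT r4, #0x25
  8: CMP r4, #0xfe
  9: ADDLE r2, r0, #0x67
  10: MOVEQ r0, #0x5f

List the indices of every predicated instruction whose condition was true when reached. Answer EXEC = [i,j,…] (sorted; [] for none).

EXEC = [2,6,7]

0: ✓ CMP  NZCV=0011
1: · MOVVC
2: ✓ ADDLE  r2←0x1a
3: · ADDLS
4: ✓ CMP  NZCV=0000
5: · MOVCS
6: ✓ ADDPL  r0←0x39
7: ✓ MOVGT  r4←0x25
8: ✓ CMP  NZCV=0000
9: · ADDLE
10: · MOVEQ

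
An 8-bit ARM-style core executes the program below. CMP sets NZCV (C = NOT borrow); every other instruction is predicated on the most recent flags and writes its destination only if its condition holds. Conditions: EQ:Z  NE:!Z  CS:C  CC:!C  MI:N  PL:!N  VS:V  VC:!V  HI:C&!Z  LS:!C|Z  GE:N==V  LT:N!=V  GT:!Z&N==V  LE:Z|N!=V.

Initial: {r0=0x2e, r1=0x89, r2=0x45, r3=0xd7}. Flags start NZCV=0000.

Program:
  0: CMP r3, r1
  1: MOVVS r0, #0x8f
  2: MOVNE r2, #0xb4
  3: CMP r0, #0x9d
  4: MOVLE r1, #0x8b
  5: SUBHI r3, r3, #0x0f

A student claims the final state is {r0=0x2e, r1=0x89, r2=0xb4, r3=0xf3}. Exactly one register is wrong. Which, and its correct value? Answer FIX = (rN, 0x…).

FIX = (r3, 0xd7)

0: ✓ CMP  NZCV=0010
1: · MOVVS
2: ✓ MOVNE  r2←0xb4
3: ✓ CMP  NZCV=1001
4: · MOVLE
5: · SUBHI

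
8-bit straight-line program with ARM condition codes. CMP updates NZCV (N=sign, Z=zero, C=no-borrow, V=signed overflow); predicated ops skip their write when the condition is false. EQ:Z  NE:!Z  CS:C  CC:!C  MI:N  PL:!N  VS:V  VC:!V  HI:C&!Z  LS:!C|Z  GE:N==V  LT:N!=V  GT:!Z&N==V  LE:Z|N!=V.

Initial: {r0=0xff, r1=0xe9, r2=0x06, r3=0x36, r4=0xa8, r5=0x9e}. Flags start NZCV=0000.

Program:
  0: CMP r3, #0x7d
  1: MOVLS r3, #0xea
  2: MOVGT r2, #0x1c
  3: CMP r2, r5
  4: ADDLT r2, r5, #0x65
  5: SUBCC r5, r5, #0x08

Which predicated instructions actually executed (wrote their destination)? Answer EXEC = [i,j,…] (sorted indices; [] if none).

EXEC = [1,5]

[0] flags=1000 → (cmp)
[1] flags=1000 LS?T → r3=0xea
[2] flags=1000 GT?F → skip
[3] flags=0000 → (cmp)
[4] flags=0000 LT?F → skip
[5] flags=0000 CC?T → r5=0x96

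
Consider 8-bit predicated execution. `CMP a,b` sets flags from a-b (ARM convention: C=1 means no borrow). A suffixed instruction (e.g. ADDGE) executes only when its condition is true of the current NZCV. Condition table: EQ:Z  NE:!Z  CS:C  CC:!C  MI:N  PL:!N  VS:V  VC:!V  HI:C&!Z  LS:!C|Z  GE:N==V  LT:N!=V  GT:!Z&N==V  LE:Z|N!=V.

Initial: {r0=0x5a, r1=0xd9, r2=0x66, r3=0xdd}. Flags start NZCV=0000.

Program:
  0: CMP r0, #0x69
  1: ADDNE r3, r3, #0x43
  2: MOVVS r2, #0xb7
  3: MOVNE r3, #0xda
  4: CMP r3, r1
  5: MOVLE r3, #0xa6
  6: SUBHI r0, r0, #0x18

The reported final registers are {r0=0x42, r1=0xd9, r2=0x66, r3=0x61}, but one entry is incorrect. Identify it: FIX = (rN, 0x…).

[0] flags=1000 → (cmp)
[1] flags=1000 NE?T → r3=0x20
[2] flags=1000 VS?F → skip
[3] flags=1000 NE?T → r3=0xda
[4] flags=0010 → (cmp)
[5] flags=0010 LE?F → skip
[6] flags=0010 HI?T → r0=0x42

FIX = (r3, 0xda)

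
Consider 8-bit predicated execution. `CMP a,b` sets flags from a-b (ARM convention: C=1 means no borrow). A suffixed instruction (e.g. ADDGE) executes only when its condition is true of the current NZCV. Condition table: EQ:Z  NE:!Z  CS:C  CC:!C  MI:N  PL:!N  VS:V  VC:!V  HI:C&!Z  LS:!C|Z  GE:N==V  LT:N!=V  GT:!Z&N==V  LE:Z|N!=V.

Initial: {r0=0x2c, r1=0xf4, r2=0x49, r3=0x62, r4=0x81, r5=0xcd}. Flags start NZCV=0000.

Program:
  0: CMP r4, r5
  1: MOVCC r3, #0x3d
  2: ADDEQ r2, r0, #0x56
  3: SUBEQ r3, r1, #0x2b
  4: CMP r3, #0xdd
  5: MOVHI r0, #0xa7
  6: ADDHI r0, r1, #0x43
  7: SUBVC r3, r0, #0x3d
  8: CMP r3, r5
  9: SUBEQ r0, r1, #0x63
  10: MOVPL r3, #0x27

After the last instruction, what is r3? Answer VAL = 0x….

VAL = 0x27

[0] flags=1000 → (cmp)
[1] flags=1000 CC?T → r3=0x3d
[2] flags=1000 EQ?F → skip
[3] flags=1000 EQ?F → skip
[4] flags=0000 → (cmp)
[5] flags=0000 HI?F → skip
[6] flags=0000 HI?F → skip
[7] flags=0000 VC?T → r3=0xef
[8] flags=0010 → (cmp)
[9] flags=0010 EQ?F → skip
[10] flags=0010 PL?T → r3=0x27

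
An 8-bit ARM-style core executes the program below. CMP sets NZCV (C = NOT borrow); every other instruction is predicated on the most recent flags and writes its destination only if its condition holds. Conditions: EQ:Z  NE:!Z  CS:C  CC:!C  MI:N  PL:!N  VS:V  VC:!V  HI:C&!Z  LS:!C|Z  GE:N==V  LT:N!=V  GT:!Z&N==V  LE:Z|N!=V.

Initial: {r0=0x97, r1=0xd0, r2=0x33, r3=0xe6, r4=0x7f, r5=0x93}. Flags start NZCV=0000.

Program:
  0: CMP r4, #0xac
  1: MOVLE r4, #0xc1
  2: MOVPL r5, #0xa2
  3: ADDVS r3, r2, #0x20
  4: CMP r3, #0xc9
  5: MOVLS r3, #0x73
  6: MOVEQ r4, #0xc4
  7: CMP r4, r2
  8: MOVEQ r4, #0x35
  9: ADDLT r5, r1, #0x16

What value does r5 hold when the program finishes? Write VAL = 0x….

VAL = 0x93

0: ✓ CMP  NZCV=1001
1: · MOVLE
2: · MOVPL
3: ✓ ADDVS  r3←0x53
4: ✓ CMP  NZCV=1001
5: ✓ MOVLS  r3←0x73
6: · MOVEQ
7: ✓ CMP  NZCV=0010
8: · MOVEQ
9: · ADDLT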